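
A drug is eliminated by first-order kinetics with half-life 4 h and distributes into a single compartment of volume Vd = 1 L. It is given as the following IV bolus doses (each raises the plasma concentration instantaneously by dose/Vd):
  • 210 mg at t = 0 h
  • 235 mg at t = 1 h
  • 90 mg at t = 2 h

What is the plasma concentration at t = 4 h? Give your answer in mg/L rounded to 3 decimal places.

308.371 mg/L

k = ln 2 / 4 = 0.17329 per h
Dose 1 (210 mg at t=0 h): 210·exp(−0.17329·4) = 105.000 mg/L
Dose 2 (235 mg at t=1 h): 235·exp(−0.17329·3) = 139.732 mg/L
Dose 3 (90 mg at t=2 h): 90·exp(−0.17329·2) = 63.640 mg/L
C(4) = 105.000 + 139.732 + 63.640 = 308.371 mg/L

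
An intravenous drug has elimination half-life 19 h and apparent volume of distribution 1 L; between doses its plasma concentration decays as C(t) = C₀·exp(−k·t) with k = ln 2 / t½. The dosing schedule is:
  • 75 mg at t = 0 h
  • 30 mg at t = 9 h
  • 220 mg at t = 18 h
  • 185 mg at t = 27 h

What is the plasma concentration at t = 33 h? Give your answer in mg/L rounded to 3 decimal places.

310.914 mg/L

k = ln 2 / 19 = 0.03648 per h
Dose 1 (75 mg at t=0 h): 75·exp(−0.03648·33) = 22.502 mg/L
Dose 2 (30 mg at t=9 h): 30·exp(−0.03648·24) = 12.499 mg/L
Dose 3 (220 mg at t=18 h): 220·exp(−0.03648·15) = 127.282 mg/L
Dose 4 (185 mg at t=27 h): 185·exp(−0.03648·6) = 148.631 mg/L
C(33) = 22.502 + 12.499 + 127.282 + 148.631 = 310.914 mg/L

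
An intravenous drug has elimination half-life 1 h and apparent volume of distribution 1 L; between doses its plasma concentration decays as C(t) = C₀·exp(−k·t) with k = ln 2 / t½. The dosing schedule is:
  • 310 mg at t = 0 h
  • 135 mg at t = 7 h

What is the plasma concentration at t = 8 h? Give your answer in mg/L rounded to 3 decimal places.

68.711 mg/L

k = ln 2 / 1 = 0.69315 per h
Dose 1 (310 mg at t=0 h): 310·exp(−0.69315·8) = 1.211 mg/L
Dose 2 (135 mg at t=7 h): 135·exp(−0.69315·1) = 67.500 mg/L
C(8) = 1.211 + 67.500 = 68.711 mg/L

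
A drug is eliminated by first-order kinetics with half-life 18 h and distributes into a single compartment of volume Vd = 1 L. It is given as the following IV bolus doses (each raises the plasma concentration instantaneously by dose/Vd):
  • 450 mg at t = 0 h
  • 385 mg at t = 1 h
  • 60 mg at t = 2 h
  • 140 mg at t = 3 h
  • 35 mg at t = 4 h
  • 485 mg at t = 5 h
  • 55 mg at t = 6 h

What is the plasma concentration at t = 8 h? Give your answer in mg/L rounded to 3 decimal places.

k = ln 2 / 18 = 0.03851 per h
Dose 1 (450 mg at t=0 h): 450·exp(−0.03851·8) = 330.690 mg/L
Dose 2 (385 mg at t=1 h): 385·exp(−0.03851·7) = 294.031 mg/L
Dose 3 (60 mg at t=2 h): 60·exp(−0.03851·6) = 47.622 mg/L
Dose 4 (140 mg at t=3 h): 140·exp(−0.03851·5) = 115.480 mg/L
Dose 5 (35 mg at t=4 h): 35·exp(−0.03851·4) = 30.004 mg/L
Dose 6 (485 mg at t=5 h): 485·exp(−0.03851·3) = 432.086 mg/L
Dose 7 (55 mg at t=6 h): 55·exp(−0.03851·2) = 50.923 mg/L
C(8) = 330.690 + 294.031 + 47.622 + 115.480 + 30.004 + 432.086 + 50.923 = 1300.837 mg/L

1300.837 mg/L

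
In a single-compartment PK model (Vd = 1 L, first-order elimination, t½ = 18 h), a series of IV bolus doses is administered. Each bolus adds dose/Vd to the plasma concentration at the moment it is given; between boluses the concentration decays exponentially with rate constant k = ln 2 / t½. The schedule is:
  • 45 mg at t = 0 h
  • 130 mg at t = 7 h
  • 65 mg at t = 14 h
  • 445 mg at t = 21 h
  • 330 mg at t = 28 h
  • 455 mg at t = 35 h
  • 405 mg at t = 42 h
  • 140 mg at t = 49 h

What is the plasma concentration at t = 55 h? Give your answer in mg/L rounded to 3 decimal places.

k = ln 2 / 18 = 0.03851 per h
Dose 1 (45 mg at t=0 h): 45·exp(−0.03851·55) = 5.413 mg/L
Dose 2 (130 mg at t=7 h): 130·exp(−0.03851·48) = 20.474 mg/L
Dose 3 (65 mg at t=14 h): 65·exp(−0.03851·41) = 13.404 mg/L
Dose 4 (445 mg at t=21 h): 445·exp(−0.03851·34) = 120.157 mg/L
Dose 5 (330 mg at t=28 h): 330·exp(−0.03851·27) = 116.673 mg/L
Dose 6 (455 mg at t=35 h): 455·exp(−0.03851·20) = 210.636 mg/L
Dose 7 (405 mg at t=42 h): 405·exp(−0.03851·13) = 245.496 mg/L
Dose 8 (140 mg at t=49 h): 140·exp(−0.03851·6) = 111.118 mg/L
C(55) = 5.413 + 20.474 + 13.404 + 120.157 + 116.673 + 210.636 + 245.496 + 111.118 = 843.370 mg/L

843.370 mg/L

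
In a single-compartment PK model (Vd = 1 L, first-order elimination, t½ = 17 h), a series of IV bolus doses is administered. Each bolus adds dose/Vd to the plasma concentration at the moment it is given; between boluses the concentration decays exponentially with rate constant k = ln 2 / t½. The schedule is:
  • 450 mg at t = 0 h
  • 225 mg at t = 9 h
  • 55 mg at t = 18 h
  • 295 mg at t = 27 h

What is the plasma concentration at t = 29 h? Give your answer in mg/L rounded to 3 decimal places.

k = ln 2 / 17 = 0.04077 per h
Dose 1 (450 mg at t=0 h): 450·exp(−0.04077·29) = 137.940 mg/L
Dose 2 (225 mg at t=9 h): 225·exp(−0.04077·20) = 99.547 mg/L
Dose 3 (55 mg at t=18 h): 55·exp(−0.04077·11) = 35.122 mg/L
Dose 4 (295 mg at t=27 h): 295·exp(−0.04077·2) = 271.898 mg/L
C(29) = 137.940 + 99.547 + 35.122 + 271.898 = 544.508 mg/L

544.508 mg/L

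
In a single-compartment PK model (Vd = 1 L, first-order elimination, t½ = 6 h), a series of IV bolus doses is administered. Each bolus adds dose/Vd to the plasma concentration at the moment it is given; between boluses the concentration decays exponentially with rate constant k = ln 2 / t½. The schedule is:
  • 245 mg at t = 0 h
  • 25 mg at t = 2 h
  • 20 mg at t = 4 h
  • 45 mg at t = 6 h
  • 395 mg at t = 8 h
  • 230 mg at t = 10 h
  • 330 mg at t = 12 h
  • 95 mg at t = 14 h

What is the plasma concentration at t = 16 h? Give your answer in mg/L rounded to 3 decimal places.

617.764 mg/L

k = ln 2 / 6 = 0.11552 per h
Dose 1 (245 mg at t=0 h): 245·exp(−0.11552·16) = 38.585 mg/L
Dose 2 (25 mg at t=2 h): 25·exp(−0.11552·14) = 4.961 mg/L
Dose 3 (20 mg at t=4 h): 20·exp(−0.11552·12) = 5.000 mg/L
Dose 4 (45 mg at t=6 h): 45·exp(−0.11552·10) = 14.174 mg/L
Dose 5 (395 mg at t=8 h): 395·exp(−0.11552·8) = 156.756 mg/L
Dose 6 (230 mg at t=10 h): 230·exp(−0.11552·6) = 115.000 mg/L
Dose 7 (330 mg at t=12 h): 330·exp(−0.11552·4) = 207.887 mg/L
Dose 8 (95 mg at t=14 h): 95·exp(−0.11552·2) = 75.402 mg/L
C(16) = 38.585 + 4.961 + 5.000 + 14.174 + 156.756 + 115.000 + 207.887 + 75.402 = 617.764 mg/L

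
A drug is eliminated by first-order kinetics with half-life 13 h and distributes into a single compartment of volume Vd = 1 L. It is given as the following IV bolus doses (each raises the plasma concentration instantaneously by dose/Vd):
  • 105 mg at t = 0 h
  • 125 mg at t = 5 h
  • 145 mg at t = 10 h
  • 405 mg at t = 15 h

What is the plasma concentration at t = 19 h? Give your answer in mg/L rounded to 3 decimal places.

k = ln 2 / 13 = 0.05332 per h
Dose 1 (105 mg at t=0 h): 105·exp(−0.05332·19) = 38.126 mg/L
Dose 2 (125 mg at t=5 h): 125·exp(−0.05332·14) = 59.255 mg/L
Dose 3 (145 mg at t=10 h): 145·exp(−0.05332·9) = 89.735 mg/L
Dose 4 (405 mg at t=15 h): 405·exp(−0.05332·4) = 327.213 mg/L
C(19) = 38.126 + 59.255 + 89.735 + 327.213 = 514.329 mg/L

514.329 mg/L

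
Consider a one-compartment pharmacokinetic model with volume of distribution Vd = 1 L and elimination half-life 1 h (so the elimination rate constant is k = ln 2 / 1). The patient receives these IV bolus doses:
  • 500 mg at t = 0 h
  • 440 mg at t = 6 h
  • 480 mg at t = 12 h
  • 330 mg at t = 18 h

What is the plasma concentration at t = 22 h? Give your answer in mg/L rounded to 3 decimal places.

k = ln 2 / 1 = 0.69315 per h
Dose 1 (500 mg at t=0 h): 500·exp(−0.69315·22) = 0.000 mg/L
Dose 2 (440 mg at t=6 h): 440·exp(−0.69315·16) = 0.007 mg/L
Dose 3 (480 mg at t=12 h): 480·exp(−0.69315·10) = 0.469 mg/L
Dose 4 (330 mg at t=18 h): 330·exp(−0.69315·4) = 20.625 mg/L
C(22) = 0.000 + 0.007 + 0.469 + 20.625 = 21.101 mg/L

21.101 mg/L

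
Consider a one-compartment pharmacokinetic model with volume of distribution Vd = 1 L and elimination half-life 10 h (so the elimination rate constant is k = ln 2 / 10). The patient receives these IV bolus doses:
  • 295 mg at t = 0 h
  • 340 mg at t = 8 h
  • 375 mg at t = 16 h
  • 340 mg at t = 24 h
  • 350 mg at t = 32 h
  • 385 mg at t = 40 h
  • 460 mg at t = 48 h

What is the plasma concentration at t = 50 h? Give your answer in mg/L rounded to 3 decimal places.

812.786 mg/L

k = ln 2 / 10 = 0.06931 per h
Dose 1 (295 mg at t=0 h): 295·exp(−0.06931·50) = 9.219 mg/L
Dose 2 (340 mg at t=8 h): 340·exp(−0.06931·42) = 18.499 mg/L
Dose 3 (375 mg at t=16 h): 375·exp(−0.06931·34) = 35.525 mg/L
Dose 4 (340 mg at t=24 h): 340·exp(−0.06931·26) = 56.079 mg/L
Dose 5 (350 mg at t=32 h): 350·exp(−0.06931·18) = 100.511 mg/L
Dose 6 (385 mg at t=40 h): 385·exp(−0.06931·10) = 192.500 mg/L
Dose 7 (460 mg at t=48 h): 460·exp(−0.06931·2) = 400.453 mg/L
C(50) = 9.219 + 18.499 + 35.525 + 56.079 + 100.511 + 192.500 + 400.453 = 812.786 mg/L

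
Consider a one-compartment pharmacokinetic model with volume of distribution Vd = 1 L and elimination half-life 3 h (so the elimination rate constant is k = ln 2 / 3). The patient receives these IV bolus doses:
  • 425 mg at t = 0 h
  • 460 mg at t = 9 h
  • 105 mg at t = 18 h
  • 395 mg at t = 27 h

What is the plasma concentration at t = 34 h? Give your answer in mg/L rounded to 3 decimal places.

82.573 mg/L

k = ln 2 / 3 = 0.23105 per h
Dose 1 (425 mg at t=0 h): 425·exp(−0.23105·34) = 0.165 mg/L
Dose 2 (460 mg at t=9 h): 460·exp(−0.23105·25) = 1.426 mg/L
Dose 3 (105 mg at t=18 h): 105·exp(−0.23105·16) = 2.604 mg/L
Dose 4 (395 mg at t=27 h): 395·exp(−0.23105·7) = 78.378 mg/L
C(34) = 0.165 + 1.426 + 2.604 + 78.378 = 82.573 mg/L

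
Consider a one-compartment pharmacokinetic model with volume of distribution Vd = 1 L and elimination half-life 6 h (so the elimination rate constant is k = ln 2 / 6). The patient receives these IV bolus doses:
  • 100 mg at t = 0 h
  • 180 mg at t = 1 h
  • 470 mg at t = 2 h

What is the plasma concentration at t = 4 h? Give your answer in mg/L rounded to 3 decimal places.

k = ln 2 / 6 = 0.11552 per h
Dose 1 (100 mg at t=0 h): 100·exp(−0.11552·4) = 62.996 mg/L
Dose 2 (180 mg at t=1 h): 180·exp(−0.11552·3) = 127.279 mg/L
Dose 3 (470 mg at t=2 h): 470·exp(−0.11552·2) = 373.039 mg/L
C(4) = 62.996 + 127.279 + 373.039 = 563.315 mg/L

563.315 mg/L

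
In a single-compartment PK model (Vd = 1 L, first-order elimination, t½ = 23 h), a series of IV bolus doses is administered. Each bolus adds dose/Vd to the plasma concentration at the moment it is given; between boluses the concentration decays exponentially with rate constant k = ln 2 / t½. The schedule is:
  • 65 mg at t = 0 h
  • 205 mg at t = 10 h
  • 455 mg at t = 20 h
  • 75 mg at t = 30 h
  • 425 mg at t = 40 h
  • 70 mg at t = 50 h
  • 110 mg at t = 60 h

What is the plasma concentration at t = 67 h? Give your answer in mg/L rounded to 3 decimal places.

499.768 mg/L

k = ln 2 / 23 = 0.03014 per h
Dose 1 (65 mg at t=0 h): 65·exp(−0.03014·67) = 8.630 mg/L
Dose 2 (205 mg at t=10 h): 205·exp(−0.03014·57) = 36.789 mg/L
Dose 3 (455 mg at t=20 h): 455·exp(−0.03014·47) = 110.373 mg/L
Dose 4 (75 mg at t=30 h): 75·exp(−0.03014·37) = 24.592 mg/L
Dose 5 (425 mg at t=40 h): 425·exp(−0.03014·27) = 188.367 mg/L
Dose 6 (70 mg at t=50 h): 70·exp(−0.03014·17) = 41.937 mg/L
Dose 7 (110 mg at t=60 h): 110·exp(−0.03014·7) = 89.079 mg/L
C(67) = 8.630 + 36.789 + 110.373 + 24.592 + 188.367 + 41.937 + 89.079 = 499.768 mg/L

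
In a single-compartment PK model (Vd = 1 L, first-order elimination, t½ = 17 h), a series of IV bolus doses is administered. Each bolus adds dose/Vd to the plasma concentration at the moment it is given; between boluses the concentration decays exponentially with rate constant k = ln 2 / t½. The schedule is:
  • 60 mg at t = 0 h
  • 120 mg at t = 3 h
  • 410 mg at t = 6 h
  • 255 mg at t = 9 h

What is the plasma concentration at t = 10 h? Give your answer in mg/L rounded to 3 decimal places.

k = ln 2 / 17 = 0.04077 per h
Dose 1 (60 mg at t=0 h): 60·exp(−0.04077·10) = 39.909 mg/L
Dose 2 (120 mg at t=3 h): 120·exp(−0.04077·7) = 90.204 mg/L
Dose 3 (410 mg at t=6 h): 410·exp(−0.04077·4) = 348.300 mg/L
Dose 4 (255 mg at t=9 h): 255·exp(−0.04077·1) = 244.812 mg/L
C(10) = 39.909 + 90.204 + 348.300 + 244.812 = 723.226 mg/L

723.226 mg/L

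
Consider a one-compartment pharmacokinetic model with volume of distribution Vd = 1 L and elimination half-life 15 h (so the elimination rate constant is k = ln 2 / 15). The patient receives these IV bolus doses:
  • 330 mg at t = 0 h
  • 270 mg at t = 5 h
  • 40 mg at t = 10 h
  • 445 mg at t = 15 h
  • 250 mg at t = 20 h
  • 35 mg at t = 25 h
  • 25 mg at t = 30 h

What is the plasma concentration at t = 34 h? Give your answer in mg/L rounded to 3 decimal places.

512.199 mg/L

k = ln 2 / 15 = 0.04621 per h
Dose 1 (330 mg at t=0 h): 330·exp(−0.04621·34) = 68.577 mg/L
Dose 2 (270 mg at t=5 h): 270·exp(−0.04621·29) = 70.692 mg/L
Dose 3 (40 mg at t=10 h): 40·exp(−0.04621·24) = 13.195 mg/L
Dose 4 (445 mg at t=15 h): 445·exp(−0.04621·19) = 184.950 mg/L
Dose 5 (250 mg at t=20 h): 250·exp(−0.04621·14) = 130.912 mg/L
Dose 6 (35 mg at t=25 h): 35·exp(−0.04621·9) = 23.091 mg/L
Dose 7 (25 mg at t=30 h): 25·exp(−0.04621·4) = 20.781 mg/L
C(34) = 68.577 + 70.692 + 13.195 + 184.950 + 130.912 + 23.091 + 20.781 = 512.199 mg/L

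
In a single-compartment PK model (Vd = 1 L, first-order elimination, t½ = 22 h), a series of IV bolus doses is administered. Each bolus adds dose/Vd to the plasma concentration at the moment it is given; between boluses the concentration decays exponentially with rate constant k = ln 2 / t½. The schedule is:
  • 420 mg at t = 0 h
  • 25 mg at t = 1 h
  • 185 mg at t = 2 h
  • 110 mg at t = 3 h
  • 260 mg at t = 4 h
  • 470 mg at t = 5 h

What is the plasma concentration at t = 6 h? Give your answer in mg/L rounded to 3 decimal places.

1331.731 mg/L

k = ln 2 / 22 = 0.03151 per h
Dose 1 (420 mg at t=0 h): 420·exp(−0.03151·6) = 347.656 mg/L
Dose 2 (25 mg at t=1 h): 25·exp(−0.03151·5) = 21.356 mg/L
Dose 3 (185 mg at t=2 h): 185·exp(−0.03151·4) = 163.094 mg/L
Dose 4 (110 mg at t=3 h): 110·exp(−0.03151·3) = 100.079 mg/L
Dose 5 (260 mg at t=4 h): 260·exp(−0.03151·2) = 244.122 mg/L
Dose 6 (470 mg at t=5 h): 470·exp(−0.03151·1) = 455.423 mg/L
C(6) = 347.656 + 21.356 + 163.094 + 100.079 + 244.122 + 455.423 = 1331.731 mg/L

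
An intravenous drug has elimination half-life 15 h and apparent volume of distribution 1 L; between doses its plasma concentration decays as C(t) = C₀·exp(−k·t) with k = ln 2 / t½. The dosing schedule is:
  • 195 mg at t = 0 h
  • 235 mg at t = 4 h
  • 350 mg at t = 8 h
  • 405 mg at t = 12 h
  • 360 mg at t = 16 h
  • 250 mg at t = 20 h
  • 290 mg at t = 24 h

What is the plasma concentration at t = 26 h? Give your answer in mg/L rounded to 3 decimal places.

k = ln 2 / 15 = 0.04621 per h
Dose 1 (195 mg at t=0 h): 195·exp(−0.04621·26) = 58.647 mg/L
Dose 2 (235 mg at t=4 h): 235·exp(−0.04621·22) = 85.027 mg/L
Dose 3 (350 mg at t=8 h): 350·exp(−0.04621·18) = 152.346 mg/L
Dose 4 (405 mg at t=12 h): 405·exp(−0.04621·14) = 212.077 mg/L
Dose 5 (360 mg at t=16 h): 360·exp(−0.04621·10) = 226.786 mg/L
Dose 6 (250 mg at t=20 h): 250·exp(−0.04621·6) = 189.465 mg/L
Dose 7 (290 mg at t=24 h): 290·exp(−0.04621·2) = 264.400 mg/L
C(26) = 58.647 + 85.027 + 152.346 + 212.077 + 226.786 + 189.465 + 264.400 = 1188.748 mg/L

1188.748 mg/L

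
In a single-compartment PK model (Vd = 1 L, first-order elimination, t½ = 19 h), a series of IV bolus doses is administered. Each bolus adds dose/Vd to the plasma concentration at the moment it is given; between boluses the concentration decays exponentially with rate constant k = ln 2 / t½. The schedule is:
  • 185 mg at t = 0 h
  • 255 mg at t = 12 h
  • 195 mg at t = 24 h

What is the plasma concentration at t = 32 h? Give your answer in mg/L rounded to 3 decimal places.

k = ln 2 / 19 = 0.03648 per h
Dose 1 (185 mg at t=0 h): 185·exp(−0.03648·32) = 57.567 mg/L
Dose 2 (255 mg at t=12 h): 255·exp(−0.03648·20) = 122.932 mg/L
Dose 3 (195 mg at t=24 h): 195·exp(−0.03648·8) = 145.641 mg/L
C(32) = 57.567 + 122.932 + 145.641 = 326.141 mg/L

326.141 mg/L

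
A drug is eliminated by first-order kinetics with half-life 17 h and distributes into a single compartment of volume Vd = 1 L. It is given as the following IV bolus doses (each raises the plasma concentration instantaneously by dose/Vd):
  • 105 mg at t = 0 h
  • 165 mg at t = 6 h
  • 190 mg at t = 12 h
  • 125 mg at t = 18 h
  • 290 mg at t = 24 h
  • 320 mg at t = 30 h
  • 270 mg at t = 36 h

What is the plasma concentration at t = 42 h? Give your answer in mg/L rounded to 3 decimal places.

706.654 mg/L

k = ln 2 / 17 = 0.04077 per h
Dose 1 (105 mg at t=0 h): 105·exp(−0.04077·42) = 18.944 mg/L
Dose 2 (165 mg at t=6 h): 165·exp(−0.04077·36) = 38.020 mg/L
Dose 3 (190 mg at t=12 h): 190·exp(−0.04077·30) = 55.914 mg/L
Dose 4 (125 mg at t=18 h): 125·exp(−0.04077·24) = 46.981 mg/L
Dose 5 (290 mg at t=24 h): 290·exp(−0.04077·18) = 139.207 mg/L
Dose 6 (320 mg at t=30 h): 320·exp(−0.04077·12) = 196.182 mg/L
Dose 7 (270 mg at t=36 h): 270·exp(−0.04077·6) = 211.406 mg/L
C(42) = 18.944 + 38.020 + 55.914 + 46.981 + 139.207 + 196.182 + 211.406 = 706.654 mg/L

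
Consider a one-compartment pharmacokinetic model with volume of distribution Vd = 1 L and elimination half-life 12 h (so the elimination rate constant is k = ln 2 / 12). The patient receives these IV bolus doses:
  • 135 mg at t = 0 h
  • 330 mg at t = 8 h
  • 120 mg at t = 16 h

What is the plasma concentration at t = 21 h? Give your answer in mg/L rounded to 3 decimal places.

285.773 mg/L

k = ln 2 / 12 = 0.05776 per h
Dose 1 (135 mg at t=0 h): 135·exp(−0.05776·21) = 40.136 mg/L
Dose 2 (330 mg at t=8 h): 330·exp(−0.05776·13) = 155.739 mg/L
Dose 3 (120 mg at t=16 h): 120·exp(−0.05776·5) = 89.898 mg/L
C(21) = 40.136 + 155.739 + 89.898 = 285.773 mg/L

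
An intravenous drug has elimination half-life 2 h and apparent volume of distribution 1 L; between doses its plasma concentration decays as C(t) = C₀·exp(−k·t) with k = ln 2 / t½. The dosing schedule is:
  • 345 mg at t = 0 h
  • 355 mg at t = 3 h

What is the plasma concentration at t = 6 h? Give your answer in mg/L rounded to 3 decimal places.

168.636 mg/L

k = ln 2 / 2 = 0.34657 per h
Dose 1 (345 mg at t=0 h): 345·exp(−0.34657·6) = 43.125 mg/L
Dose 2 (355 mg at t=3 h): 355·exp(−0.34657·3) = 125.511 mg/L
C(6) = 43.125 + 125.511 = 168.636 mg/L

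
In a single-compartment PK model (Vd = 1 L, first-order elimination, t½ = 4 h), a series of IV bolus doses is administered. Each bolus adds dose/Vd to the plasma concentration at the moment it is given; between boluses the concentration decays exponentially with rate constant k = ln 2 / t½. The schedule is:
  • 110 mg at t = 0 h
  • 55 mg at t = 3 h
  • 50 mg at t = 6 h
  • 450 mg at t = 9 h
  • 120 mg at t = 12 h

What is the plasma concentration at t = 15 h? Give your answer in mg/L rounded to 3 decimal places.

256.013 mg/L

k = ln 2 / 4 = 0.17329 per h
Dose 1 (110 mg at t=0 h): 110·exp(−0.17329·15) = 8.176 mg/L
Dose 2 (55 mg at t=3 h): 55·exp(−0.17329·12) = 6.875 mg/L
Dose 3 (50 mg at t=6 h): 50·exp(−0.17329·9) = 10.511 mg/L
Dose 4 (450 mg at t=9 h): 450·exp(−0.17329·6) = 159.099 mg/L
Dose 5 (120 mg at t=12 h): 120·exp(−0.17329·3) = 71.352 mg/L
C(15) = 8.176 + 6.875 + 10.511 + 159.099 + 71.352 = 256.013 mg/L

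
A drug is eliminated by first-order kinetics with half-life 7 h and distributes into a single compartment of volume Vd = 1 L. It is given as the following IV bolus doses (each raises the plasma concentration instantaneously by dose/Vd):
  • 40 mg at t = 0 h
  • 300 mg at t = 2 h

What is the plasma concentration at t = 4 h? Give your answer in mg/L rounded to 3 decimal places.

k = ln 2 / 7 = 0.09902 per h
Dose 1 (40 mg at t=0 h): 40·exp(−0.09902·4) = 26.918 mg/L
Dose 2 (300 mg at t=2 h): 300·exp(−0.09902·2) = 246.101 mg/L
C(4) = 26.918 + 246.101 = 273.019 mg/L

273.019 mg/L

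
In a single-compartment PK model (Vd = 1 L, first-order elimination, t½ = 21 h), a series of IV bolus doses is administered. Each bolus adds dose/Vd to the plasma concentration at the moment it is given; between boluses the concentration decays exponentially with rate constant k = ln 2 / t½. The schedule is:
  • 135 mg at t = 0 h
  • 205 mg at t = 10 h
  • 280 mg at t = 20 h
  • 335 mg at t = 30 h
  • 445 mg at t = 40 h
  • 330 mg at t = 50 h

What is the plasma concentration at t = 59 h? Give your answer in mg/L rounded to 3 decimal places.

748.721 mg/L

k = ln 2 / 21 = 0.03301 per h
Dose 1 (135 mg at t=0 h): 135·exp(−0.03301·59) = 19.257 mg/L
Dose 2 (205 mg at t=10 h): 205·exp(−0.03301·49) = 40.677 mg/L
Dose 3 (280 mg at t=20 h): 280·exp(−0.03301·39) = 77.286 mg/L
Dose 4 (335 mg at t=30 h): 335·exp(−0.03301·29) = 128.628 mg/L
Dose 5 (445 mg at t=40 h): 445·exp(−0.03301·19) = 237.684 mg/L
Dose 6 (330 mg at t=50 h): 330·exp(−0.03301·9) = 245.189 mg/L
C(59) = 19.257 + 40.677 + 77.286 + 128.628 + 237.684 + 245.189 = 748.721 mg/L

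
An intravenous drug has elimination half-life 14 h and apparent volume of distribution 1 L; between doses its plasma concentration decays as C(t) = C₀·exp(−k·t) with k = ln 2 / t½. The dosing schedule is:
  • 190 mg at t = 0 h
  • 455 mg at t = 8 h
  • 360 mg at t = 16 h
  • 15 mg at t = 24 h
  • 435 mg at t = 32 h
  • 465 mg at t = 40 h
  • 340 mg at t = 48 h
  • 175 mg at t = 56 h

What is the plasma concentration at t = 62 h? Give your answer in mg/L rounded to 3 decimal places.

634.404 mg/L

k = ln 2 / 14 = 0.04951 per h
Dose 1 (190 mg at t=0 h): 190·exp(−0.04951·62) = 8.823 mg/L
Dose 2 (455 mg at t=8 h): 455·exp(−0.04951·54) = 31.398 mg/L
Dose 3 (360 mg at t=16 h): 360·exp(−0.04951·46) = 36.915 mg/L
Dose 4 (15 mg at t=24 h): 15·exp(−0.04951·38) = 2.286 mg/L
Dose 5 (435 mg at t=32 h): 435·exp(−0.04951·30) = 98.497 mg/L
Dose 6 (465 mg at t=40 h): 465·exp(−0.04951·22) = 156.461 mg/L
Dose 7 (340 mg at t=48 h): 340·exp(−0.04951·14) = 170.000 mg/L
Dose 8 (175 mg at t=56 h): 175·exp(−0.04951·6) = 130.025 mg/L
C(62) = 8.823 + 31.398 + 36.915 + 2.286 + 98.497 + 156.461 + 170.000 + 130.025 = 634.404 mg/L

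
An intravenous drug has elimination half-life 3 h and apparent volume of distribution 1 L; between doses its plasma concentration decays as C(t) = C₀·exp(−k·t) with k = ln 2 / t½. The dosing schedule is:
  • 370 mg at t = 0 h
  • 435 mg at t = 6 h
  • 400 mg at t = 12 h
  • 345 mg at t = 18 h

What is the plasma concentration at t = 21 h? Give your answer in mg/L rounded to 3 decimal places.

238.984 mg/L

k = ln 2 / 3 = 0.23105 per h
Dose 1 (370 mg at t=0 h): 370·exp(−0.23105·21) = 2.891 mg/L
Dose 2 (435 mg at t=6 h): 435·exp(−0.23105·15) = 13.594 mg/L
Dose 3 (400 mg at t=12 h): 400·exp(−0.23105·9) = 50.000 mg/L
Dose 4 (345 mg at t=18 h): 345·exp(−0.23105·3) = 172.500 mg/L
C(21) = 2.891 + 13.594 + 50.000 + 172.500 = 238.984 mg/L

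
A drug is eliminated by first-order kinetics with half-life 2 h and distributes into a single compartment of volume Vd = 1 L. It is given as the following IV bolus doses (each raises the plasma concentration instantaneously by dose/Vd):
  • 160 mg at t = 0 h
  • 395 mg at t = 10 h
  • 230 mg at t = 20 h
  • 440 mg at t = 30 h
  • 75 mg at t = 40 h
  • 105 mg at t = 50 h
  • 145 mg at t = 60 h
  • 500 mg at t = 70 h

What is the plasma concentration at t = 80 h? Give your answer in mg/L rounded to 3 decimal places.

15.770 mg/L

k = ln 2 / 2 = 0.34657 per h
Dose 1 (160 mg at t=0 h): 160·exp(−0.34657·80) = 0.000 mg/L
Dose 2 (395 mg at t=10 h): 395·exp(−0.34657·70) = 0.000 mg/L
Dose 3 (230 mg at t=20 h): 230·exp(−0.34657·60) = 0.000 mg/L
Dose 4 (440 mg at t=30 h): 440·exp(−0.34657·50) = 0.000 mg/L
Dose 5 (75 mg at t=40 h): 75·exp(−0.34657·40) = 0.000 mg/L
Dose 6 (105 mg at t=50 h): 105·exp(−0.34657·30) = 0.003 mg/L
Dose 7 (145 mg at t=60 h): 145·exp(−0.34657·20) = 0.142 mg/L
Dose 8 (500 mg at t=70 h): 500·exp(−0.34657·10) = 15.625 mg/L
C(80) = 0.000 + 0.000 + 0.000 + 0.000 + 0.000 + 0.003 + 0.142 + 15.625 = 15.770 mg/L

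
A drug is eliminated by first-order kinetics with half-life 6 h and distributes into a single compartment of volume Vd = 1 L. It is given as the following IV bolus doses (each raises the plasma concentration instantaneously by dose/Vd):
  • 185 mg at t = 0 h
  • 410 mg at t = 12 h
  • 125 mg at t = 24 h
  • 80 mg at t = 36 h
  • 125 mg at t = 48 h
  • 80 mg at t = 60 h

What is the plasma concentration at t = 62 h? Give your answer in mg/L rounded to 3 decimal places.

95.232 mg/L

k = ln 2 / 6 = 0.11552 per h
Dose 1 (185 mg at t=0 h): 185·exp(−0.11552·62) = 0.143 mg/L
Dose 2 (410 mg at t=12 h): 410·exp(−0.11552·50) = 1.271 mg/L
Dose 3 (125 mg at t=24 h): 125·exp(−0.11552·38) = 1.550 mg/L
Dose 4 (80 mg at t=36 h): 80·exp(−0.11552·26) = 3.969 mg/L
Dose 5 (125 mg at t=48 h): 125·exp(−0.11552·14) = 24.803 mg/L
Dose 6 (80 mg at t=60 h): 80·exp(−0.11552·2) = 63.496 mg/L
C(62) = 0.143 + 1.271 + 1.550 + 3.969 + 24.803 + 63.496 = 95.232 mg/L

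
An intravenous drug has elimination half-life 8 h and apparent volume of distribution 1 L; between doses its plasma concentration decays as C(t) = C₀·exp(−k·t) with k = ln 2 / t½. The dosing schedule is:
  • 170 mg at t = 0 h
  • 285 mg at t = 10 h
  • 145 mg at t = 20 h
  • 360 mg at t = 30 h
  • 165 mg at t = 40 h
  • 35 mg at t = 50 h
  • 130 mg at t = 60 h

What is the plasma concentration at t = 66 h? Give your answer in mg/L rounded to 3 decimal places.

124.781 mg/L

k = ln 2 / 8 = 0.08664 per h
Dose 1 (170 mg at t=0 h): 170·exp(−0.08664·66) = 0.558 mg/L
Dose 2 (285 mg at t=10 h): 285·exp(−0.08664·56) = 2.227 mg/L
Dose 3 (145 mg at t=20 h): 145·exp(−0.08664·46) = 2.694 mg/L
Dose 4 (360 mg at t=30 h): 360·exp(−0.08664·36) = 15.910 mg/L
Dose 5 (165 mg at t=40 h): 165·exp(−0.08664·26) = 17.343 mg/L
Dose 6 (35 mg at t=50 h): 35·exp(−0.08664·16) = 8.750 mg/L
Dose 7 (130 mg at t=60 h): 130·exp(−0.08664·6) = 77.298 mg/L
C(66) = 0.558 + 2.227 + 2.694 + 15.910 + 17.343 + 8.750 + 77.298 = 124.781 mg/L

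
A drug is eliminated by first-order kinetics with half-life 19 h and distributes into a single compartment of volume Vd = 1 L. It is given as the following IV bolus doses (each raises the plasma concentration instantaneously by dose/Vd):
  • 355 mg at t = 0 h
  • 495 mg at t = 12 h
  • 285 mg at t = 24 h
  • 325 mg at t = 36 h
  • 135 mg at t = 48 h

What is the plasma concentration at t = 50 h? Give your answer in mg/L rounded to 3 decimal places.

k = ln 2 / 19 = 0.03648 per h
Dose 1 (355 mg at t=0 h): 355·exp(−0.03648·50) = 57.285 mg/L
Dose 2 (495 mg at t=12 h): 495·exp(−0.03648·38) = 123.750 mg/L
Dose 3 (285 mg at t=24 h): 285·exp(−0.03648·26) = 110.385 mg/L
Dose 4 (325 mg at t=36 h): 325·exp(−0.03648·14) = 195.017 mg/L
Dose 5 (135 mg at t=48 h): 135·exp(−0.03648·2) = 125.501 mg/L
C(50) = 57.285 + 123.750 + 110.385 + 195.017 + 125.501 = 611.938 mg/L

611.938 mg/L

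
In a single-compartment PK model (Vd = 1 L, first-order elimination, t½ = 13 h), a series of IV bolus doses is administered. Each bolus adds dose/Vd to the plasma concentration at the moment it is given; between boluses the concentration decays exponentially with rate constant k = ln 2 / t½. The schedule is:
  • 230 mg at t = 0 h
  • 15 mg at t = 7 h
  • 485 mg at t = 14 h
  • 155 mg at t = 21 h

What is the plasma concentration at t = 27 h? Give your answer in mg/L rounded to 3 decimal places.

k = ln 2 / 13 = 0.05332 per h
Dose 1 (230 mg at t=0 h): 230·exp(−0.05332·27) = 54.514 mg/L
Dose 2 (15 mg at t=7 h): 15·exp(−0.05332·20) = 5.164 mg/L
Dose 3 (485 mg at t=14 h): 485·exp(−0.05332·13) = 242.500 mg/L
Dose 4 (155 mg at t=21 h): 155·exp(−0.05332·6) = 112.563 mg/L
C(27) = 54.514 + 5.164 + 242.500 + 112.563 = 414.741 mg/L

414.741 mg/L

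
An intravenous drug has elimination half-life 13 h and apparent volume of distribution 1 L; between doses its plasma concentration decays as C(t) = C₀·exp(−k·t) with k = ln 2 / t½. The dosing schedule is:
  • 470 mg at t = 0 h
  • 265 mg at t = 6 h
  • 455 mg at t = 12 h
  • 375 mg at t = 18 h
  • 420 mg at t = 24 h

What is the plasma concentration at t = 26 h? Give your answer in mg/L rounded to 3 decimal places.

k = ln 2 / 13 = 0.05332 per h
Dose 1 (470 mg at t=0 h): 470·exp(−0.05332·26) = 117.500 mg/L
Dose 2 (265 mg at t=6 h): 265·exp(−0.05332·20) = 91.227 mg/L
Dose 3 (455 mg at t=12 h): 455·exp(−0.05332·14) = 215.688 mg/L
Dose 4 (375 mg at t=18 h): 375·exp(−0.05332·8) = 244.783 mg/L
Dose 5 (420 mg at t=24 h): 420·exp(−0.05332·2) = 377.517 mg/L
C(26) = 117.500 + 91.227 + 215.688 + 244.783 + 377.517 = 1046.715 mg/L

1046.715 mg/L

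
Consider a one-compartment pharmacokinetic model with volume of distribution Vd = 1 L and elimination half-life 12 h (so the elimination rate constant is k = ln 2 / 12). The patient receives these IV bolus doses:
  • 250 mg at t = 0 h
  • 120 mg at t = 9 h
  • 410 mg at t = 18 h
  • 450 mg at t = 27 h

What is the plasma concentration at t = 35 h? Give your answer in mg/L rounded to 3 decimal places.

496.894 mg/L

k = ln 2 / 12 = 0.05776 per h
Dose 1 (250 mg at t=0 h): 250·exp(−0.05776·35) = 33.108 mg/L
Dose 2 (120 mg at t=9 h): 120·exp(−0.05776·26) = 26.727 mg/L
Dose 3 (410 mg at t=18 h): 410·exp(−0.05776·17) = 153.576 mg/L
Dose 4 (450 mg at t=27 h): 450·exp(−0.05776·8) = 283.482 mg/L
C(35) = 33.108 + 26.727 + 153.576 + 283.482 = 496.894 mg/L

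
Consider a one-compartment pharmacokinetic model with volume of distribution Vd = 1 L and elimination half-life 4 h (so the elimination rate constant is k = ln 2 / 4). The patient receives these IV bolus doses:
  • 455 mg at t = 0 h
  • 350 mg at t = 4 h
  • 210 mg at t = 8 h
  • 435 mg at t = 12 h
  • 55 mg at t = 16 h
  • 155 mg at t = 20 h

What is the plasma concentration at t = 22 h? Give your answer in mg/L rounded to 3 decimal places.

250.029 mg/L

k = ln 2 / 4 = 0.17329 per h
Dose 1 (455 mg at t=0 h): 455·exp(−0.17329·22) = 10.054 mg/L
Dose 2 (350 mg at t=4 h): 350·exp(−0.17329·18) = 15.468 mg/L
Dose 3 (210 mg at t=8 h): 210·exp(−0.17329·14) = 18.562 mg/L
Dose 4 (435 mg at t=12 h): 435·exp(−0.17329·10) = 76.898 mg/L
Dose 5 (55 mg at t=16 h): 55·exp(−0.17329·6) = 19.445 mg/L
Dose 6 (155 mg at t=20 h): 155·exp(−0.17329·2) = 109.602 mg/L
C(22) = 10.054 + 15.468 + 18.562 + 76.898 + 19.445 + 109.602 = 250.029 mg/L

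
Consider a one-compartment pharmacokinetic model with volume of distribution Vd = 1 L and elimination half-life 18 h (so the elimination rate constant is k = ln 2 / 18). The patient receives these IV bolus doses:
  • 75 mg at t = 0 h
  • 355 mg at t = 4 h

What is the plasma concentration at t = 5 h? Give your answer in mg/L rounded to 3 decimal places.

403.454 mg/L

k = ln 2 / 18 = 0.03851 per h
Dose 1 (75 mg at t=0 h): 75·exp(−0.03851·5) = 61.865 mg/L
Dose 2 (355 mg at t=4 h): 355·exp(−0.03851·1) = 341.589 mg/L
C(5) = 61.865 + 341.589 = 403.454 mg/L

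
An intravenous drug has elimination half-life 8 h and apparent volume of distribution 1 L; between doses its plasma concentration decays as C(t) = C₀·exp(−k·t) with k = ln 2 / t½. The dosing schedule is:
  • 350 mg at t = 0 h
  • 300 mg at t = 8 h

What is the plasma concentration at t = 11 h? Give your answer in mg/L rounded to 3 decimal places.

k = ln 2 / 8 = 0.08664 per h
Dose 1 (350 mg at t=0 h): 350·exp(−0.08664·11) = 134.943 mg/L
Dose 2 (300 mg at t=8 h): 300·exp(−0.08664·3) = 231.332 mg/L
C(11) = 134.943 + 231.332 = 366.275 mg/L

366.275 mg/L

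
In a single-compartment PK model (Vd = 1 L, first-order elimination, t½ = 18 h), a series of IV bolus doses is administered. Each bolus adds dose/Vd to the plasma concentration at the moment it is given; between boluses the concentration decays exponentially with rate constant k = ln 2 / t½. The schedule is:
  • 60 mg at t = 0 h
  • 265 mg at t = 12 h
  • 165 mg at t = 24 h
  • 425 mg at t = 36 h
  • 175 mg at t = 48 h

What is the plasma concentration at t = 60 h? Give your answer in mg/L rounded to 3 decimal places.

k = ln 2 / 18 = 0.03851 per h
Dose 1 (60 mg at t=0 h): 60·exp(−0.03851·60) = 5.953 mg/L
Dose 2 (265 mg at t=12 h): 265·exp(−0.03851·48) = 41.735 mg/L
Dose 3 (165 mg at t=24 h): 165·exp(−0.03851·36) = 41.250 mg/L
Dose 4 (425 mg at t=36 h): 425·exp(−0.03851·24) = 168.661 mg/L
Dose 5 (175 mg at t=48 h): 175·exp(−0.03851·12) = 110.243 mg/L
C(60) = 5.953 + 41.735 + 41.250 + 168.661 + 110.243 = 367.842 mg/L

367.842 mg/L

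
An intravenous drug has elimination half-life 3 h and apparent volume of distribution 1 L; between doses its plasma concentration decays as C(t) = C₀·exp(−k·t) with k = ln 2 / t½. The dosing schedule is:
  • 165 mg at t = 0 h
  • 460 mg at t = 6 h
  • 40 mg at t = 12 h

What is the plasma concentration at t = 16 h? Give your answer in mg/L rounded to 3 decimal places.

65.604 mg/L

k = ln 2 / 3 = 0.23105 per h
Dose 1 (165 mg at t=0 h): 165·exp(−0.23105·16) = 4.093 mg/L
Dose 2 (460 mg at t=6 h): 460·exp(−0.23105·10) = 45.638 mg/L
Dose 3 (40 mg at t=12 h): 40·exp(−0.23105·4) = 15.874 mg/L
C(16) = 4.093 + 45.638 + 15.874 = 65.604 mg/L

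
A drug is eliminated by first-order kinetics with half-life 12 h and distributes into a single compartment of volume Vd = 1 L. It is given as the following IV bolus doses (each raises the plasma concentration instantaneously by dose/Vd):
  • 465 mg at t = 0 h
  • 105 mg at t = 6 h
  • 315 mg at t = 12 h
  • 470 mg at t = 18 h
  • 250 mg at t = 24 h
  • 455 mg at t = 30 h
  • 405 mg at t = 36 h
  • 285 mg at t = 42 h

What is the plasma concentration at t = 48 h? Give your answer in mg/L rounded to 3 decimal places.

788.196 mg/L

k = ln 2 / 12 = 0.05776 per h
Dose 1 (465 mg at t=0 h): 465·exp(−0.05776·48) = 29.062 mg/L
Dose 2 (105 mg at t=6 h): 105·exp(−0.05776·42) = 9.281 mg/L
Dose 3 (315 mg at t=12 h): 315·exp(−0.05776·36) = 39.375 mg/L
Dose 4 (470 mg at t=18 h): 470·exp(−0.05776·30) = 83.085 mg/L
Dose 5 (250 mg at t=24 h): 250·exp(−0.05776·24) = 62.500 mg/L
Dose 6 (455 mg at t=30 h): 455·exp(−0.05776·18) = 160.867 mg/L
Dose 7 (405 mg at t=36 h): 405·exp(−0.05776·12) = 202.500 mg/L
Dose 8 (285 mg at t=42 h): 285·exp(−0.05776·6) = 201.525 mg/L
C(48) = 29.062 + 9.281 + 39.375 + 83.085 + 62.500 + 160.867 + 202.500 + 201.525 = 788.196 mg/L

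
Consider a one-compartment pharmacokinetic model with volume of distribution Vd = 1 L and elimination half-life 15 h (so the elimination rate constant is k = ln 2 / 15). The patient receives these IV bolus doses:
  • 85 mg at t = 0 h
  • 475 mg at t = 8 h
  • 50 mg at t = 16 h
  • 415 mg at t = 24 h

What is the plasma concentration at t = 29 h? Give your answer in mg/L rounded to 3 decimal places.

k = ln 2 / 15 = 0.04621 per h
Dose 1 (85 mg at t=0 h): 85·exp(−0.04621·29) = 22.255 mg/L
Dose 2 (475 mg at t=8 h): 475·exp(−0.04621·21) = 179.991 mg/L
Dose 3 (50 mg at t=16 h): 50·exp(−0.04621·13) = 27.421 mg/L
Dose 4 (415 mg at t=24 h): 415·exp(−0.04621·5) = 329.386 mg/L
C(29) = 22.255 + 179.991 + 27.421 + 329.386 = 559.053 mg/L

559.053 mg/L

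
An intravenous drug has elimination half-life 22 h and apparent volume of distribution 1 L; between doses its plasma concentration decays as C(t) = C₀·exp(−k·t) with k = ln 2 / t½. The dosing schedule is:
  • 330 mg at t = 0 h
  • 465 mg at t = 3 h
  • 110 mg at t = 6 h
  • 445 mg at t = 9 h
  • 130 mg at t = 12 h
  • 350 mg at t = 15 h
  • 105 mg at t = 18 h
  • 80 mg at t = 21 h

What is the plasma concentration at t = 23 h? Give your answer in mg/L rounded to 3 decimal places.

k = ln 2 / 22 = 0.03151 per h
Dose 1 (330 mg at t=0 h): 330·exp(−0.03151·23) = 159.882 mg/L
Dose 2 (465 mg at t=3 h): 465·exp(−0.03151·20) = 247.622 mg/L
Dose 3 (110 mg at t=6 h): 110·exp(−0.03151·17) = 64.384 mg/L
Dose 4 (445 mg at t=9 h): 445·exp(−0.03151·14) = 286.283 mg/L
Dose 5 (130 mg at t=12 h): 130·exp(−0.03151·11) = 91.924 mg/L
Dose 6 (350 mg at t=15 h): 350·exp(−0.03151·8) = 272.021 mg/L
Dose 7 (105 mg at t=18 h): 105·exp(−0.03151·5) = 89.696 mg/L
Dose 8 (80 mg at t=21 h): 80·exp(−0.03151·2) = 75.114 mg/L
C(23) = 159.882 + 247.622 + 64.384 + 286.283 + 91.924 + 272.021 + 89.696 + 75.114 = 1286.927 mg/L

1286.927 mg/L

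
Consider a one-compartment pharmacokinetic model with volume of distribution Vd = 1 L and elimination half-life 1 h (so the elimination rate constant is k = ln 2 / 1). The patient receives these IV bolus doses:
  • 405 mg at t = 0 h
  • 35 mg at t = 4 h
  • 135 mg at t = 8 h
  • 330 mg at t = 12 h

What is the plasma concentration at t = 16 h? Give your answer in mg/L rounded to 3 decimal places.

21.167 mg/L

k = ln 2 / 1 = 0.69315 per h
Dose 1 (405 mg at t=0 h): 405·exp(−0.69315·16) = 0.006 mg/L
Dose 2 (35 mg at t=4 h): 35·exp(−0.69315·12) = 0.009 mg/L
Dose 3 (135 mg at t=8 h): 135·exp(−0.69315·8) = 0.527 mg/L
Dose 4 (330 mg at t=12 h): 330·exp(−0.69315·4) = 20.625 mg/L
C(16) = 0.006 + 0.009 + 0.527 + 20.625 = 21.167 mg/L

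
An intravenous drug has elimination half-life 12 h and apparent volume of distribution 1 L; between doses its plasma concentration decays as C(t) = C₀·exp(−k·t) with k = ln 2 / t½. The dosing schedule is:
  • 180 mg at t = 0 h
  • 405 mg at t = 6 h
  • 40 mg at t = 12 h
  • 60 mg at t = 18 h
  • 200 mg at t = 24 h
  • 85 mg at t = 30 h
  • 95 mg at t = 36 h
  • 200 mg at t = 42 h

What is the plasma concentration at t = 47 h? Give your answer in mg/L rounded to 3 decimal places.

k = ln 2 / 12 = 0.05776 per h
Dose 1 (180 mg at t=0 h): 180·exp(−0.05776·47) = 11.919 mg/L
Dose 2 (405 mg at t=6 h): 405·exp(−0.05776·41) = 37.926 mg/L
Dose 3 (40 mg at t=12 h): 40·exp(−0.05776·35) = 5.297 mg/L
Dose 4 (60 mg at t=18 h): 60·exp(−0.05776·29) = 11.237 mg/L
Dose 5 (200 mg at t=24 h): 200·exp(−0.05776·23) = 52.973 mg/L
Dose 6 (85 mg at t=30 h): 85·exp(−0.05776·17) = 31.839 mg/L
Dose 7 (95 mg at t=36 h): 95·exp(−0.05776·11) = 50.324 mg/L
Dose 8 (200 mg at t=42 h): 200·exp(−0.05776·5) = 149.831 mg/L
C(47) = 11.919 + 37.926 + 5.297 + 11.237 + 52.973 + 31.839 + 50.324 + 149.831 = 351.347 mg/L

351.347 mg/L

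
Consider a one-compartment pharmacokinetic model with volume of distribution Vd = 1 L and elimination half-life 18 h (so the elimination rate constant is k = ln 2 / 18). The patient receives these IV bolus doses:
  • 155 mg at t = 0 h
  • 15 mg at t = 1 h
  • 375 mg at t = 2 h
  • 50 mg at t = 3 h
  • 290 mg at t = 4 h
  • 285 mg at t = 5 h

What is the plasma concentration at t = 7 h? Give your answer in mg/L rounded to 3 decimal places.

k = ln 2 / 18 = 0.03851 per h
Dose 1 (155 mg at t=0 h): 155·exp(−0.03851·7) = 118.376 mg/L
Dose 2 (15 mg at t=1 h): 15·exp(−0.03851·6) = 11.906 mg/L
Dose 3 (375 mg at t=2 h): 375·exp(−0.03851·5) = 309.323 mg/L
Dose 4 (50 mg at t=3 h): 50·exp(−0.03851·4) = 42.862 mg/L
Dose 5 (290 mg at t=4 h): 290·exp(−0.03851·3) = 258.361 mg/L
Dose 6 (285 mg at t=5 h): 285·exp(−0.03851·2) = 263.874 mg/L
C(7) = 118.376 + 11.906 + 309.323 + 42.862 + 258.361 + 263.874 = 1004.702 mg/L

1004.702 mg/L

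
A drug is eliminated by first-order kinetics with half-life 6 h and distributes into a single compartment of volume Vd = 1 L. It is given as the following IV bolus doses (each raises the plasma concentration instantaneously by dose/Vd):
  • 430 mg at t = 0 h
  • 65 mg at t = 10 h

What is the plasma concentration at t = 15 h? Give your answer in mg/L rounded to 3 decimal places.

k = ln 2 / 6 = 0.11552 per h
Dose 1 (430 mg at t=0 h): 430·exp(−0.11552·15) = 76.014 mg/L
Dose 2 (65 mg at t=10 h): 65·exp(−0.11552·5) = 36.480 mg/L
C(15) = 76.014 + 36.480 = 112.494 mg/L

112.494 mg/L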